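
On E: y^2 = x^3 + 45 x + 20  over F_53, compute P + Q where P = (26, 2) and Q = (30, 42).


P != Q, so use the chord formula.
s = (y2 - y1) / (x2 - x1) = (40) / (4) mod 53 = 10
x3 = s^2 - x1 - x2 mod 53 = 10^2 - 26 - 30 = 44
y3 = s (x1 - x3) - y1 mod 53 = 10 * (26 - 44) - 2 = 30

P + Q = (44, 30)


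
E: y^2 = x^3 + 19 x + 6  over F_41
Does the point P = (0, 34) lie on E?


Check whether y^2 = x^3 + 19 x + 6 (mod 41) for (x, y) = (0, 34).
LHS: y^2 = 34^2 mod 41 = 8
RHS: x^3 + 19 x + 6 = 0^3 + 19*0 + 6 mod 41 = 6
LHS != RHS

No, not on the curve


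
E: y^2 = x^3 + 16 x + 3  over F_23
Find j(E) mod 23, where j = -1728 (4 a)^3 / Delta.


Delta = -16(4 a^3 + 27 b^2) mod 23 = 9
-1728 * (4 a)^3 = -1728 * (4*16)^3 mod 23 = 7
j = 7 * 9^(-1) mod 23 = 11

j = 11 (mod 23)


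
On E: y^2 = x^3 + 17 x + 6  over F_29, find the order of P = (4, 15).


Compute successive multiples of P until we hit O:
  1P = (4, 15)
  2P = (12, 16)
  3P = (18, 5)
  4P = (1, 16)
  5P = (8, 25)
  6P = (16, 13)
  7P = (5, 19)
  8P = (7, 2)
  ... (continuing to 39P)
  39P = O

ord(P) = 39


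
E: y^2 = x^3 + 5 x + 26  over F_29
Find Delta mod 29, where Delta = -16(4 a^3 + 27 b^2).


4 a^3 + 27 b^2 = 4*5^3 + 27*26^2 = 500 + 18252 = 18752
Delta = -16 * (18752) = -300032
Delta mod 29 = 2

Delta = 2 (mod 29)


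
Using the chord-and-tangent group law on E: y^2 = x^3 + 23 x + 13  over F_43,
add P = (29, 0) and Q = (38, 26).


P != Q, so use the chord formula.
s = (y2 - y1) / (x2 - x1) = (26) / (9) mod 43 = 22
x3 = s^2 - x1 - x2 mod 43 = 22^2 - 29 - 38 = 30
y3 = s (x1 - x3) - y1 mod 43 = 22 * (29 - 30) - 0 = 21

P + Q = (30, 21)


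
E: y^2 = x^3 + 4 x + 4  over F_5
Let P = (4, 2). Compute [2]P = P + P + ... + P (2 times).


k = 2 = 10_2 (binary, LSB first: 01)
Double-and-add from P = (4, 2):
  bit 0 = 0: acc unchanged = O
  bit 1 = 1: acc = O + (1, 2) = (1, 2)

2P = (1, 2)


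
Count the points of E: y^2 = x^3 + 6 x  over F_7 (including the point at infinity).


For each x in F_7, count y with y^2 = x^3 + 6 x + 0 mod 7:
  x = 0: RHS = 0, y in [0]  -> 1 point(s)
  x = 1: RHS = 0, y in [0]  -> 1 point(s)
  x = 4: RHS = 4, y in [2, 5]  -> 2 point(s)
  x = 5: RHS = 1, y in [1, 6]  -> 2 point(s)
  x = 6: RHS = 0, y in [0]  -> 1 point(s)
Affine points: 7. Add the point at infinity: total = 8.

#E(F_7) = 8


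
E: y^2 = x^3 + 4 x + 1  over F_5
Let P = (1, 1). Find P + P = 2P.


Doubling: s = (3 x1^2 + a) / (2 y1)
s = (3*1^2 + 4) / (2*1) mod 5 = 1
x3 = s^2 - 2 x1 mod 5 = 1^2 - 2*1 = 4
y3 = s (x1 - x3) - y1 mod 5 = 1 * (1 - 4) - 1 = 1

2P = (4, 1)


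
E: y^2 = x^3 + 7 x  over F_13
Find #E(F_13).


For each x in F_13, count y with y^2 = x^3 + 7 x + 0 mod 13:
  x = 0: RHS = 0, y in [0]  -> 1 point(s)
  x = 2: RHS = 9, y in [3, 10]  -> 2 point(s)
  x = 3: RHS = 9, y in [3, 10]  -> 2 point(s)
  x = 4: RHS = 1, y in [1, 12]  -> 2 point(s)
  x = 5: RHS = 4, y in [2, 11]  -> 2 point(s)
  x = 8: RHS = 9, y in [3, 10]  -> 2 point(s)
  x = 9: RHS = 12, y in [5, 8]  -> 2 point(s)
  x = 10: RHS = 4, y in [2, 11]  -> 2 point(s)
  x = 11: RHS = 4, y in [2, 11]  -> 2 point(s)
Affine points: 17. Add the point at infinity: total = 18.

#E(F_13) = 18


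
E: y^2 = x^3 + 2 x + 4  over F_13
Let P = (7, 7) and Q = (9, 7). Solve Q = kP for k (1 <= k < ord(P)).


Enumerate multiples of P until we hit Q = (9, 7):
  1P = (7, 7)
  2P = (9, 7)
Match found at i = 2.

k = 2


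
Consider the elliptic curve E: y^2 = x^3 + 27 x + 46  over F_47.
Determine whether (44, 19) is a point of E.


Check whether y^2 = x^3 + 27 x + 46 (mod 47) for (x, y) = (44, 19).
LHS: y^2 = 19^2 mod 47 = 32
RHS: x^3 + 27 x + 46 = 44^3 + 27*44 + 46 mod 47 = 32
LHS = RHS

Yes, on the curve


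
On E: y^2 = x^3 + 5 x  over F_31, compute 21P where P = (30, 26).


k = 21 = 10101_2 (binary, LSB first: 10101)
Double-and-add from P = (30, 26):
  bit 0 = 1: acc = O + (30, 26) = (30, 26)
  bit 1 = 0: acc unchanged = (30, 26)
  bit 2 = 1: acc = (30, 26) + (19, 14) = (27, 28)
  bit 3 = 0: acc unchanged = (27, 28)
  bit 4 = 1: acc = (27, 28) + (0, 0) = (22, 30)

21P = (22, 30)


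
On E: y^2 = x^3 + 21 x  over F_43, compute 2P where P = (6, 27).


Doubling: s = (3 x1^2 + a) / (2 y1)
s = (3*6^2 + 21) / (2*27) mod 43 = 0
x3 = s^2 - 2 x1 mod 43 = 0^2 - 2*6 = 31
y3 = s (x1 - x3) - y1 mod 43 = 0 * (6 - 31) - 27 = 16

2P = (31, 16)


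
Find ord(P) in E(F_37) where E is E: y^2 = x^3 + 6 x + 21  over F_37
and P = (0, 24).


Compute successive multiples of P until we hit O:
  1P = (0, 24)
  2P = (11, 7)
  3P = (29, 4)
  4P = (5, 19)
  5P = (33, 9)
  6P = (25, 21)
  7P = (19, 36)
  8P = (2, 2)
  ... (continuing to 46P)
  46P = O

ord(P) = 46


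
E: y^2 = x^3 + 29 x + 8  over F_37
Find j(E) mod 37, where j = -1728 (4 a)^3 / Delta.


Delta = -16(4 a^3 + 27 b^2) mod 37 = 14
-1728 * (4 a)^3 = -1728 * (4*29)^3 mod 37 = 6
j = 6 * 14^(-1) mod 37 = 11

j = 11 (mod 37)


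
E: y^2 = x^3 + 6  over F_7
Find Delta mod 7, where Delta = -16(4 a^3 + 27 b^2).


4 a^3 + 27 b^2 = 4*0^3 + 27*6^2 = 0 + 972 = 972
Delta = -16 * (972) = -15552
Delta mod 7 = 2

Delta = 2 (mod 7)


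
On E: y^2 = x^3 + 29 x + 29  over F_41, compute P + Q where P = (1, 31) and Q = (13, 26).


P != Q, so use the chord formula.
s = (y2 - y1) / (x2 - x1) = (36) / (12) mod 41 = 3
x3 = s^2 - x1 - x2 mod 41 = 3^2 - 1 - 13 = 36
y3 = s (x1 - x3) - y1 mod 41 = 3 * (1 - 36) - 31 = 28

P + Q = (36, 28)


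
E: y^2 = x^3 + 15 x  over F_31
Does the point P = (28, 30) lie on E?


Check whether y^2 = x^3 + 15 x + 0 (mod 31) for (x, y) = (28, 30).
LHS: y^2 = 30^2 mod 31 = 1
RHS: x^3 + 15 x + 0 = 28^3 + 15*28 + 0 mod 31 = 21
LHS != RHS

No, not on the curve


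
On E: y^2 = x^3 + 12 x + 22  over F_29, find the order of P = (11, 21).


Compute successive multiples of P until we hit O:
  1P = (11, 21)
  2P = (12, 26)
  3P = (2, 24)
  4P = (0, 14)
  5P = (22, 1)
  6P = (18, 26)
  7P = (23, 16)
  8P = (28, 3)
  ... (continuing to 31P)
  31P = O

ord(P) = 31


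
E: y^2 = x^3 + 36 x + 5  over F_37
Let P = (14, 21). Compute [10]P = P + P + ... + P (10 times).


k = 10 = 1010_2 (binary, LSB first: 0101)
Double-and-add from P = (14, 21):
  bit 0 = 0: acc unchanged = O
  bit 1 = 1: acc = O + (10, 12) = (10, 12)
  bit 2 = 0: acc unchanged = (10, 12)
  bit 3 = 1: acc = (10, 12) + (22, 30) = (35, 6)

10P = (35, 6)


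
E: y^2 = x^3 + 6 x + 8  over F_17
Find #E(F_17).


For each x in F_17, count y with y^2 = x^3 + 6 x + 8 mod 17:
  x = 0: RHS = 8, y in [5, 12]  -> 2 point(s)
  x = 1: RHS = 15, y in [7, 10]  -> 2 point(s)
  x = 3: RHS = 2, y in [6, 11]  -> 2 point(s)
  x = 7: RHS = 2, y in [6, 11]  -> 2 point(s)
  x = 9: RHS = 9, y in [3, 14]  -> 2 point(s)
  x = 16: RHS = 1, y in [1, 16]  -> 2 point(s)
Affine points: 12. Add the point at infinity: total = 13.

#E(F_17) = 13


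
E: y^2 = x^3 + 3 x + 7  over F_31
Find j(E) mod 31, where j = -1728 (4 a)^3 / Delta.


Delta = -16(4 a^3 + 27 b^2) mod 31 = 13
-1728 * (4 a)^3 = -1728 * (4*3)^3 mod 31 = 29
j = 29 * 13^(-1) mod 31 = 7

j = 7 (mod 31)


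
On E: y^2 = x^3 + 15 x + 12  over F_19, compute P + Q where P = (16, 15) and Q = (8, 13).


P != Q, so use the chord formula.
s = (y2 - y1) / (x2 - x1) = (17) / (11) mod 19 = 5
x3 = s^2 - x1 - x2 mod 19 = 5^2 - 16 - 8 = 1
y3 = s (x1 - x3) - y1 mod 19 = 5 * (16 - 1) - 15 = 3

P + Q = (1, 3)


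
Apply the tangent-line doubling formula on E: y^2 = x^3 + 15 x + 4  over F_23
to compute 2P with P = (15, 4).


Doubling: s = (3 x1^2 + a) / (2 y1)
s = (3*15^2 + 15) / (2*4) mod 23 = 0
x3 = s^2 - 2 x1 mod 23 = 0^2 - 2*15 = 16
y3 = s (x1 - x3) - y1 mod 23 = 0 * (15 - 16) - 4 = 19

2P = (16, 19)


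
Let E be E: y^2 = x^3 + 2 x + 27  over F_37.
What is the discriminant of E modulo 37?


4 a^3 + 27 b^2 = 4*2^3 + 27*27^2 = 32 + 19683 = 19715
Delta = -16 * (19715) = -315440
Delta mod 37 = 22

Delta = 22 (mod 37)


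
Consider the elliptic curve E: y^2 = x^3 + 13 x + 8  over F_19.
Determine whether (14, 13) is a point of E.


Check whether y^2 = x^3 + 13 x + 8 (mod 19) for (x, y) = (14, 13).
LHS: y^2 = 13^2 mod 19 = 17
RHS: x^3 + 13 x + 8 = 14^3 + 13*14 + 8 mod 19 = 8
LHS != RHS

No, not on the curve


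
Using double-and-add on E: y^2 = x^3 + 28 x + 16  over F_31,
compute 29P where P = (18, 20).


k = 29 = 11101_2 (binary, LSB first: 10111)
Double-and-add from P = (18, 20):
  bit 0 = 1: acc = O + (18, 20) = (18, 20)
  bit 1 = 0: acc unchanged = (18, 20)
  bit 2 = 1: acc = (18, 20) + (20, 12) = (9, 6)
  bit 3 = 1: acc = (9, 6) + (30, 24) = (25, 29)
  bit 4 = 1: acc = (25, 29) + (2, 7) = (29, 13)

29P = (29, 13)


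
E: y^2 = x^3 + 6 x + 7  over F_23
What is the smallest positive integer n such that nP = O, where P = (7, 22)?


Compute successive multiples of P until we hit O:
  1P = (7, 22)
  2P = (2, 21)
  3P = (3, 11)
  4P = (22, 0)
  5P = (3, 12)
  6P = (2, 2)
  7P = (7, 1)
  8P = O

ord(P) = 8


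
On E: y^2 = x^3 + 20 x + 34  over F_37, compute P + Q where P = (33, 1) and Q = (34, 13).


P != Q, so use the chord formula.
s = (y2 - y1) / (x2 - x1) = (12) / (1) mod 37 = 12
x3 = s^2 - x1 - x2 mod 37 = 12^2 - 33 - 34 = 3
y3 = s (x1 - x3) - y1 mod 37 = 12 * (33 - 3) - 1 = 26

P + Q = (3, 26)


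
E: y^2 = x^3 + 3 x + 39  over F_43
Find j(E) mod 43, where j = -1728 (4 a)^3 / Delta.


Delta = -16(4 a^3 + 27 b^2) mod 43 = 3
-1728 * (4 a)^3 = -1728 * (4*3)^3 mod 43 = 22
j = 22 * 3^(-1) mod 43 = 36

j = 36 (mod 43)


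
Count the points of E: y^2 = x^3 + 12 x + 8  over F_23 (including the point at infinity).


For each x in F_23, count y with y^2 = x^3 + 12 x + 8 mod 23:
  x = 0: RHS = 8, y in [10, 13]  -> 2 point(s)
  x = 3: RHS = 2, y in [5, 18]  -> 2 point(s)
  x = 5: RHS = 9, y in [3, 20]  -> 2 point(s)
  x = 8: RHS = 18, y in [8, 15]  -> 2 point(s)
  x = 10: RHS = 1, y in [1, 22]  -> 2 point(s)
  x = 16: RHS = 18, y in [8, 15]  -> 2 point(s)
  x = 22: RHS = 18, y in [8, 15]  -> 2 point(s)
Affine points: 14. Add the point at infinity: total = 15.

#E(F_23) = 15


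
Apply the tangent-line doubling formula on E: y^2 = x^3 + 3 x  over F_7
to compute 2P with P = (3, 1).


Doubling: s = (3 x1^2 + a) / (2 y1)
s = (3*3^2 + 3) / (2*1) mod 7 = 1
x3 = s^2 - 2 x1 mod 7 = 1^2 - 2*3 = 2
y3 = s (x1 - x3) - y1 mod 7 = 1 * (3 - 2) - 1 = 0

2P = (2, 0)


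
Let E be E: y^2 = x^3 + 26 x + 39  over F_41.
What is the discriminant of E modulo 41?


4 a^3 + 27 b^2 = 4*26^3 + 27*39^2 = 70304 + 41067 = 111371
Delta = -16 * (111371) = -1781936
Delta mod 41 = 6

Delta = 6 (mod 41)


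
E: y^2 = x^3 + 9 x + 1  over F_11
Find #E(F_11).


For each x in F_11, count y with y^2 = x^3 + 9 x + 1 mod 11:
  x = 0: RHS = 1, y in [1, 10]  -> 2 point(s)
  x = 1: RHS = 0, y in [0]  -> 1 point(s)
  x = 2: RHS = 5, y in [4, 7]  -> 2 point(s)
  x = 3: RHS = 0, y in [0]  -> 1 point(s)
  x = 7: RHS = 0, y in [0]  -> 1 point(s)
Affine points: 7. Add the point at infinity: total = 8.

#E(F_11) = 8


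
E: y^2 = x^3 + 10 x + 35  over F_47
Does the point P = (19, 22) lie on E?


Check whether y^2 = x^3 + 10 x + 35 (mod 47) for (x, y) = (19, 22).
LHS: y^2 = 22^2 mod 47 = 14
RHS: x^3 + 10 x + 35 = 19^3 + 10*19 + 35 mod 47 = 34
LHS != RHS

No, not on the curve


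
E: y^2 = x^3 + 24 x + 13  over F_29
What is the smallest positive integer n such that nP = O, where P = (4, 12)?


Compute successive multiples of P until we hit O:
  1P = (4, 12)
  2P = (1, 26)
  3P = (20, 24)
  4P = (11, 19)
  5P = (15, 6)
  6P = (23, 1)
  7P = (18, 19)
  8P = (0, 19)
  ... (continuing to 19P)
  19P = O

ord(P) = 19


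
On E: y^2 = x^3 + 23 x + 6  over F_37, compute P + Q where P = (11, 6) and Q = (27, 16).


P != Q, so use the chord formula.
s = (y2 - y1) / (x2 - x1) = (10) / (16) mod 37 = 33
x3 = s^2 - x1 - x2 mod 37 = 33^2 - 11 - 27 = 15
y3 = s (x1 - x3) - y1 mod 37 = 33 * (11 - 15) - 6 = 10

P + Q = (15, 10)


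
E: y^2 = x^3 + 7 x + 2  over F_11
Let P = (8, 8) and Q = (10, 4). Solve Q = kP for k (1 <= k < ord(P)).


Enumerate multiples of P until we hit Q = (10, 4):
  1P = (8, 8)
  2P = (10, 7)
  3P = (7, 8)
  4P = (7, 3)
  5P = (10, 4)
Match found at i = 5.

k = 5


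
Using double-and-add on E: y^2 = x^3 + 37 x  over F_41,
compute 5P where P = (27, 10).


k = 5 = 101_2 (binary, LSB first: 101)
Double-and-add from P = (27, 10):
  bit 0 = 1: acc = O + (27, 10) = (27, 10)
  bit 1 = 0: acc unchanged = (27, 10)
  bit 2 = 1: acc = (27, 10) + (0, 0) = (12, 32)

5P = (12, 32)


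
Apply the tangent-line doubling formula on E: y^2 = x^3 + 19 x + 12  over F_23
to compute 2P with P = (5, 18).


Doubling: s = (3 x1^2 + a) / (2 y1)
s = (3*5^2 + 19) / (2*18) mod 23 = 9
x3 = s^2 - 2 x1 mod 23 = 9^2 - 2*5 = 2
y3 = s (x1 - x3) - y1 mod 23 = 9 * (5 - 2) - 18 = 9

2P = (2, 9)


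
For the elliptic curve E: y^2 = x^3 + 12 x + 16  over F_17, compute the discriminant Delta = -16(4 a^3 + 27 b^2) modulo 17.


4 a^3 + 27 b^2 = 4*12^3 + 27*16^2 = 6912 + 6912 = 13824
Delta = -16 * (13824) = -221184
Delta mod 17 = 3

Delta = 3 (mod 17)


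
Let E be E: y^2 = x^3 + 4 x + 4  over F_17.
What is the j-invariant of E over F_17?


Delta = -16(4 a^3 + 27 b^2) mod 17 = 8
-1728 * (4 a)^3 = -1728 * (4*4)^3 mod 17 = 11
j = 11 * 8^(-1) mod 17 = 12

j = 12 (mod 17)


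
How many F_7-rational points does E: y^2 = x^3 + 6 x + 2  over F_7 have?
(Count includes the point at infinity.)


For each x in F_7, count y with y^2 = x^3 + 6 x + 2 mod 7:
  x = 0: RHS = 2, y in [3, 4]  -> 2 point(s)
  x = 1: RHS = 2, y in [3, 4]  -> 2 point(s)
  x = 2: RHS = 1, y in [1, 6]  -> 2 point(s)
  x = 6: RHS = 2, y in [3, 4]  -> 2 point(s)
Affine points: 8. Add the point at infinity: total = 9.

#E(F_7) = 9


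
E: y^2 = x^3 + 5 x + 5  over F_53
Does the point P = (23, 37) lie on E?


Check whether y^2 = x^3 + 5 x + 5 (mod 53) for (x, y) = (23, 37).
LHS: y^2 = 37^2 mod 53 = 44
RHS: x^3 + 5 x + 5 = 23^3 + 5*23 + 5 mod 53 = 44
LHS = RHS

Yes, on the curve


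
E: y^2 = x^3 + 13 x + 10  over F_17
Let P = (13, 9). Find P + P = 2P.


Doubling: s = (3 x1^2 + a) / (2 y1)
s = (3*13^2 + 13) / (2*9) mod 17 = 10
x3 = s^2 - 2 x1 mod 17 = 10^2 - 2*13 = 6
y3 = s (x1 - x3) - y1 mod 17 = 10 * (13 - 6) - 9 = 10

2P = (6, 10)


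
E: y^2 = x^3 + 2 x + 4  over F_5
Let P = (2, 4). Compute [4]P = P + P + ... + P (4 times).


k = 4 = 100_2 (binary, LSB first: 001)
Double-and-add from P = (2, 4):
  bit 0 = 0: acc unchanged = O
  bit 1 = 0: acc unchanged = O
  bit 2 = 1: acc = O + (4, 1) = (4, 1)

4P = (4, 1)


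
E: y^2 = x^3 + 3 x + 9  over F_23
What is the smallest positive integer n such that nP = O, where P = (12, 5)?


Compute successive multiples of P until we hit O:
  1P = (12, 5)
  2P = (11, 4)
  3P = (1, 6)
  4P = (14, 14)
  5P = (0, 3)
  6P = (4, 4)
  7P = (16, 6)
  8P = (8, 19)
  ... (continuing to 30P)
  30P = O

ord(P) = 30


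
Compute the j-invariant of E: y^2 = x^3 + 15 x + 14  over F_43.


Delta = -16(4 a^3 + 27 b^2) mod 43 = 27
-1728 * (4 a)^3 = -1728 * (4*15)^3 mod 43 = 41
j = 41 * 27^(-1) mod 43 = 27

j = 27 (mod 43)


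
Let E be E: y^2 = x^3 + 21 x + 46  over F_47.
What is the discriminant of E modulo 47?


4 a^3 + 27 b^2 = 4*21^3 + 27*46^2 = 37044 + 57132 = 94176
Delta = -16 * (94176) = -1506816
Delta mod 47 = 4

Delta = 4 (mod 47)


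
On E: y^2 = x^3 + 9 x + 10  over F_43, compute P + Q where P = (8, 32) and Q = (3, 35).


P != Q, so use the chord formula.
s = (y2 - y1) / (x2 - x1) = (3) / (38) mod 43 = 8
x3 = s^2 - x1 - x2 mod 43 = 8^2 - 8 - 3 = 10
y3 = s (x1 - x3) - y1 mod 43 = 8 * (8 - 10) - 32 = 38

P + Q = (10, 38)


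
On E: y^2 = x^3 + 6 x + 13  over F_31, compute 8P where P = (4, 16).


k = 8 = 1000_2 (binary, LSB first: 0001)
Double-and-add from P = (4, 16):
  bit 0 = 0: acc unchanged = O
  bit 1 = 0: acc unchanged = O
  bit 2 = 0: acc unchanged = O
  bit 3 = 1: acc = O + (18, 1) = (18, 1)

8P = (18, 1)


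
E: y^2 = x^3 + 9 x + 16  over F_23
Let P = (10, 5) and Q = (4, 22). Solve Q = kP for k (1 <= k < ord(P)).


Enumerate multiples of P until we hit Q = (4, 22):
  1P = (10, 5)
  2P = (4, 1)
  3P = (12, 9)
  4P = (5, 5)
  5P = (8, 18)
  6P = (7, 10)
  7P = (19, 10)
  8P = (21, 17)
  9P = (16, 1)
  10P = (0, 19)
  11P = (3, 22)
  12P = (22, 11)
  13P = (20, 13)
  14P = (1, 16)
  15P = (1, 7)
  16P = (20, 10)
  17P = (22, 12)
  18P = (3, 1)
  19P = (0, 4)
  20P = (16, 22)
  21P = (21, 6)
  22P = (19, 13)
  23P = (7, 13)
  24P = (8, 5)
  25P = (5, 18)
  26P = (12, 14)
  27P = (4, 22)
Match found at i = 27.

k = 27


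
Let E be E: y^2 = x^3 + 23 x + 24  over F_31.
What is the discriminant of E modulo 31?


4 a^3 + 27 b^2 = 4*23^3 + 27*24^2 = 48668 + 15552 = 64220
Delta = -16 * (64220) = -1027520
Delta mod 31 = 6

Delta = 6 (mod 31)


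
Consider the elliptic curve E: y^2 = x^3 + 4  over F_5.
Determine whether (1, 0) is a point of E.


Check whether y^2 = x^3 + 0 x + 4 (mod 5) for (x, y) = (1, 0).
LHS: y^2 = 0^2 mod 5 = 0
RHS: x^3 + 0 x + 4 = 1^3 + 0*1 + 4 mod 5 = 0
LHS = RHS

Yes, on the curve


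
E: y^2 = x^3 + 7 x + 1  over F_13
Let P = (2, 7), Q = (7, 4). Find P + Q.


P != Q, so use the chord formula.
s = (y2 - y1) / (x2 - x1) = (10) / (5) mod 13 = 2
x3 = s^2 - x1 - x2 mod 13 = 2^2 - 2 - 7 = 8
y3 = s (x1 - x3) - y1 mod 13 = 2 * (2 - 8) - 7 = 7

P + Q = (8, 7)


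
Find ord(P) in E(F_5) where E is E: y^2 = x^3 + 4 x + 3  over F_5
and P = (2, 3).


Compute successive multiples of P until we hit O:
  1P = (2, 3)
  2P = (2, 2)
  3P = O

ord(P) = 3


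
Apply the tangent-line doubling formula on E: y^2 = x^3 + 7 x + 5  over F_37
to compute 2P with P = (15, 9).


Doubling: s = (3 x1^2 + a) / (2 y1)
s = (3*15^2 + 7) / (2*9) mod 37 = 5
x3 = s^2 - 2 x1 mod 37 = 5^2 - 2*15 = 32
y3 = s (x1 - x3) - y1 mod 37 = 5 * (15 - 32) - 9 = 17

2P = (32, 17)


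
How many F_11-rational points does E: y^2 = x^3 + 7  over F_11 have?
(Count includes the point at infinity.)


For each x in F_11, count y with y^2 = x^3 + 0 x + 7 mod 11:
  x = 2: RHS = 4, y in [2, 9]  -> 2 point(s)
  x = 3: RHS = 1, y in [1, 10]  -> 2 point(s)
  x = 4: RHS = 5, y in [4, 7]  -> 2 point(s)
  x = 5: RHS = 0, y in [0]  -> 1 point(s)
  x = 6: RHS = 3, y in [5, 6]  -> 2 point(s)
  x = 7: RHS = 9, y in [3, 8]  -> 2 point(s)
Affine points: 11. Add the point at infinity: total = 12.

#E(F_11) = 12


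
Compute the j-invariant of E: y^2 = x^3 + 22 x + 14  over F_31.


Delta = -16(4 a^3 + 27 b^2) mod 31 = 21
-1728 * (4 a)^3 = -1728 * (4*22)^3 mod 31 = 23
j = 23 * 21^(-1) mod 31 = 7

j = 7 (mod 31)


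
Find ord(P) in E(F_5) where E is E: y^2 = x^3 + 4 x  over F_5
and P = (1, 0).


Compute successive multiples of P until we hit O:
  1P = (1, 0)
  2P = O

ord(P) = 2


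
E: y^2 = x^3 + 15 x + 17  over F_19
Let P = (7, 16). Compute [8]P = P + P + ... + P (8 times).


k = 8 = 1000_2 (binary, LSB first: 0001)
Double-and-add from P = (7, 16):
  bit 0 = 0: acc unchanged = O
  bit 1 = 0: acc unchanged = O
  bit 2 = 0: acc unchanged = O
  bit 3 = 1: acc = O + (12, 14) = (12, 14)

8P = (12, 14)


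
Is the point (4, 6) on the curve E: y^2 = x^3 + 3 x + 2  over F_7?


Check whether y^2 = x^3 + 3 x + 2 (mod 7) for (x, y) = (4, 6).
LHS: y^2 = 6^2 mod 7 = 1
RHS: x^3 + 3 x + 2 = 4^3 + 3*4 + 2 mod 7 = 1
LHS = RHS

Yes, on the curve


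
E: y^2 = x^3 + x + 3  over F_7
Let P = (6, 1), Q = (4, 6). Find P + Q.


P != Q, so use the chord formula.
s = (y2 - y1) / (x2 - x1) = (5) / (5) mod 7 = 1
x3 = s^2 - x1 - x2 mod 7 = 1^2 - 6 - 4 = 5
y3 = s (x1 - x3) - y1 mod 7 = 1 * (6 - 5) - 1 = 0

P + Q = (5, 0)


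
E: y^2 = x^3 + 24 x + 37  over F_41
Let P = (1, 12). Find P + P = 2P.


Doubling: s = (3 x1^2 + a) / (2 y1)
s = (3*1^2 + 24) / (2*12) mod 41 = 37
x3 = s^2 - 2 x1 mod 41 = 37^2 - 2*1 = 14
y3 = s (x1 - x3) - y1 mod 41 = 37 * (1 - 14) - 12 = 40

2P = (14, 40)


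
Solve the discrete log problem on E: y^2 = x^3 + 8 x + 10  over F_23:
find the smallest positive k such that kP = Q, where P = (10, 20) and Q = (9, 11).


Enumerate multiples of P until we hit Q = (9, 11):
  1P = (10, 20)
  2P = (11, 16)
  3P = (18, 12)
  4P = (19, 12)
  5P = (7, 8)
  6P = (22, 1)
  7P = (9, 11)
Match found at i = 7.

k = 7


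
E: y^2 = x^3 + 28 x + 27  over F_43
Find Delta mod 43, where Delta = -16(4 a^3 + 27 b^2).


4 a^3 + 27 b^2 = 4*28^3 + 27*27^2 = 87808 + 19683 = 107491
Delta = -16 * (107491) = -1719856
Delta mod 43 = 15

Delta = 15 (mod 43)


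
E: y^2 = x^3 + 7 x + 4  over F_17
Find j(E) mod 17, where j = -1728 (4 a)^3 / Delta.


Delta = -16(4 a^3 + 27 b^2) mod 17 = 2
-1728 * (4 a)^3 = -1728 * (4*7)^3 mod 17 = 13
j = 13 * 2^(-1) mod 17 = 15

j = 15 (mod 17)


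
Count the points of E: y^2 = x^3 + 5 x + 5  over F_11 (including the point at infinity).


For each x in F_11, count y with y^2 = x^3 + 5 x + 5 mod 11:
  x = 0: RHS = 5, y in [4, 7]  -> 2 point(s)
  x = 1: RHS = 0, y in [0]  -> 1 point(s)
  x = 2: RHS = 1, y in [1, 10]  -> 2 point(s)
  x = 3: RHS = 3, y in [5, 6]  -> 2 point(s)
  x = 4: RHS = 1, y in [1, 10]  -> 2 point(s)
  x = 5: RHS = 1, y in [1, 10]  -> 2 point(s)
  x = 6: RHS = 9, y in [3, 8]  -> 2 point(s)
  x = 7: RHS = 9, y in [3, 8]  -> 2 point(s)
  x = 9: RHS = 9, y in [3, 8]  -> 2 point(s)
Affine points: 17. Add the point at infinity: total = 18.

#E(F_11) = 18


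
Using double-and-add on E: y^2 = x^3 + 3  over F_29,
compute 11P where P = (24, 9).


k = 11 = 1011_2 (binary, LSB first: 1101)
Double-and-add from P = (24, 9):
  bit 0 = 1: acc = O + (24, 9) = (24, 9)
  bit 1 = 1: acc = (24, 9) + (4, 26) = (6, 25)
  bit 2 = 0: acc unchanged = (6, 25)
  bit 3 = 1: acc = (6, 25) + (20, 17) = (27, 16)

11P = (27, 16)


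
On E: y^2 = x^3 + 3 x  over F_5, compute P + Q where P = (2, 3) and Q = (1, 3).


P != Q, so use the chord formula.
s = (y2 - y1) / (x2 - x1) = (0) / (4) mod 5 = 0
x3 = s^2 - x1 - x2 mod 5 = 0^2 - 2 - 1 = 2
y3 = s (x1 - x3) - y1 mod 5 = 0 * (2 - 2) - 3 = 2

P + Q = (2, 2)


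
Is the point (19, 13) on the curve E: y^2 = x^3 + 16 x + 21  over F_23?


Check whether y^2 = x^3 + 16 x + 21 (mod 23) for (x, y) = (19, 13).
LHS: y^2 = 13^2 mod 23 = 8
RHS: x^3 + 16 x + 21 = 19^3 + 16*19 + 21 mod 23 = 8
LHS = RHS

Yes, on the curve


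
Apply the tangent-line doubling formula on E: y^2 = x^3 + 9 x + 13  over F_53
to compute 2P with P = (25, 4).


Doubling: s = (3 x1^2 + a) / (2 y1)
s = (3*25^2 + 9) / (2*4) mod 53 = 50
x3 = s^2 - 2 x1 mod 53 = 50^2 - 2*25 = 12
y3 = s (x1 - x3) - y1 mod 53 = 50 * (25 - 12) - 4 = 10

2P = (12, 10)


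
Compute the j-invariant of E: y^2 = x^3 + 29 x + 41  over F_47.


Delta = -16(4 a^3 + 27 b^2) mod 47 = 26
-1728 * (4 a)^3 = -1728 * (4*29)^3 mod 47 = 4
j = 4 * 26^(-1) mod 47 = 11

j = 11 (mod 47)


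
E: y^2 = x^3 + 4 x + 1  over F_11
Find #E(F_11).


For each x in F_11, count y with y^2 = x^3 + 4 x + 1 mod 11:
  x = 0: RHS = 1, y in [1, 10]  -> 2 point(s)
  x = 4: RHS = 4, y in [2, 9]  -> 2 point(s)
  x = 5: RHS = 3, y in [5, 6]  -> 2 point(s)
  x = 7: RHS = 9, y in [3, 8]  -> 2 point(s)
Affine points: 8. Add the point at infinity: total = 9.

#E(F_11) = 9


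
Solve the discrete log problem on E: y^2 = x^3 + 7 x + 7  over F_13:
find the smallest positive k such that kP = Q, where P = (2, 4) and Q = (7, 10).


Enumerate multiples of P until we hit Q = (7, 10):
  1P = (2, 4)
  2P = (12, 8)
  3P = (8, 4)
  4P = (3, 9)
  5P = (7, 10)
Match found at i = 5.

k = 5


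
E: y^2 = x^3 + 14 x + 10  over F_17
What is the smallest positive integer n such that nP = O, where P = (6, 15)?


Compute successive multiples of P until we hit O:
  1P = (6, 15)
  2P = (13, 3)
  3P = (11, 13)
  4P = (9, 10)
  5P = (1, 5)
  6P = (14, 3)
  7P = (12, 11)
  8P = (7, 14)
  ... (continuing to 21P)
  21P = O

ord(P) = 21


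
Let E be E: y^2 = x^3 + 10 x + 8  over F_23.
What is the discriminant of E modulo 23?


4 a^3 + 27 b^2 = 4*10^3 + 27*8^2 = 4000 + 1728 = 5728
Delta = -16 * (5728) = -91648
Delta mod 23 = 7

Delta = 7 (mod 23)


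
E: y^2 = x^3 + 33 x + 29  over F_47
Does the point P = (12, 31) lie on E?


Check whether y^2 = x^3 + 33 x + 29 (mod 47) for (x, y) = (12, 31).
LHS: y^2 = 31^2 mod 47 = 21
RHS: x^3 + 33 x + 29 = 12^3 + 33*12 + 29 mod 47 = 38
LHS != RHS

No, not on the curve


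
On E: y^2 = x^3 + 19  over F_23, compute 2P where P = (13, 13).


Doubling: s = (3 x1^2 + a) / (2 y1)
s = (3*13^2 + 0) / (2*13) mod 23 = 8
x3 = s^2 - 2 x1 mod 23 = 8^2 - 2*13 = 15
y3 = s (x1 - x3) - y1 mod 23 = 8 * (13 - 15) - 13 = 17

2P = (15, 17)


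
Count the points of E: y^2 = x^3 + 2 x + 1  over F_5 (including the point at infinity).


For each x in F_5, count y with y^2 = x^3 + 2 x + 1 mod 5:
  x = 0: RHS = 1, y in [1, 4]  -> 2 point(s)
  x = 1: RHS = 4, y in [2, 3]  -> 2 point(s)
  x = 3: RHS = 4, y in [2, 3]  -> 2 point(s)
Affine points: 6. Add the point at infinity: total = 7.

#E(F_5) = 7


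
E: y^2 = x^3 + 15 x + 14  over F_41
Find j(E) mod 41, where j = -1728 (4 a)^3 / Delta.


Delta = -16(4 a^3 + 27 b^2) mod 41 = 22
-1728 * (4 a)^3 = -1728 * (4*15)^3 mod 41 = 10
j = 10 * 22^(-1) mod 41 = 34

j = 34 (mod 41)


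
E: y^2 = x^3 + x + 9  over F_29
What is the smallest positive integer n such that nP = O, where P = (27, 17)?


Compute successive multiples of P until we hit O:
  1P = (27, 17)
  2P = (27, 12)
  3P = O

ord(P) = 3


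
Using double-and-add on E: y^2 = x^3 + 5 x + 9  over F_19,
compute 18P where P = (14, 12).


k = 18 = 10010_2 (binary, LSB first: 01001)
Double-and-add from P = (14, 12):
  bit 0 = 0: acc unchanged = O
  bit 1 = 1: acc = O + (0, 3) = (0, 3)
  bit 2 = 0: acc unchanged = (0, 3)
  bit 3 = 0: acc unchanged = (0, 3)
  bit 4 = 1: acc = (0, 3) + (9, 2) = (14, 7)

18P = (14, 7)


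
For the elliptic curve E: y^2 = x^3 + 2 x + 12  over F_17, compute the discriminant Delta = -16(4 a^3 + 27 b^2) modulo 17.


4 a^3 + 27 b^2 = 4*2^3 + 27*12^2 = 32 + 3888 = 3920
Delta = -16 * (3920) = -62720
Delta mod 17 = 10

Delta = 10 (mod 17)


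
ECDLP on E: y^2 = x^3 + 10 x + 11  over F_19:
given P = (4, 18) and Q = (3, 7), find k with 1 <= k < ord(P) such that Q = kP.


Enumerate multiples of P until we hit Q = (3, 7):
  1P = (4, 18)
  2P = (16, 7)
  3P = (10, 16)
  4P = (3, 7)
Match found at i = 4.

k = 4


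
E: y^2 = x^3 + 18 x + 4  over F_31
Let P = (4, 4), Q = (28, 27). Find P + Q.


P != Q, so use the chord formula.
s = (y2 - y1) / (x2 - x1) = (23) / (24) mod 31 = 10
x3 = s^2 - x1 - x2 mod 31 = 10^2 - 4 - 28 = 6
y3 = s (x1 - x3) - y1 mod 31 = 10 * (4 - 6) - 4 = 7

P + Q = (6, 7)


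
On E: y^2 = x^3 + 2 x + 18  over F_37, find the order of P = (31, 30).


Compute successive multiples of P until we hit O:
  1P = (31, 30)
  2P = (2, 17)
  3P = (13, 24)
  4P = (26, 21)
  5P = (1, 24)
  6P = (8, 19)
  7P = (9, 32)
  8P = (23, 13)
  ... (continuing to 31P)
  31P = O

ord(P) = 31


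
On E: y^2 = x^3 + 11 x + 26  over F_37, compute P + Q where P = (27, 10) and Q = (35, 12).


P != Q, so use the chord formula.
s = (y2 - y1) / (x2 - x1) = (2) / (8) mod 37 = 28
x3 = s^2 - x1 - x2 mod 37 = 28^2 - 27 - 35 = 19
y3 = s (x1 - x3) - y1 mod 37 = 28 * (27 - 19) - 10 = 29

P + Q = (19, 29)


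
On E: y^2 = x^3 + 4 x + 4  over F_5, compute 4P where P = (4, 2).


k = 4 = 100_2 (binary, LSB first: 001)
Double-and-add from P = (4, 2):
  bit 0 = 0: acc unchanged = O
  bit 1 = 0: acc unchanged = O
  bit 2 = 1: acc = O + (2, 0) = (2, 0)

4P = (2, 0)


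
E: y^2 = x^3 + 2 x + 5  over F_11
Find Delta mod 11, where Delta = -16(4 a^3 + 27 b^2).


4 a^3 + 27 b^2 = 4*2^3 + 27*5^2 = 32 + 675 = 707
Delta = -16 * (707) = -11312
Delta mod 11 = 7

Delta = 7 (mod 11)


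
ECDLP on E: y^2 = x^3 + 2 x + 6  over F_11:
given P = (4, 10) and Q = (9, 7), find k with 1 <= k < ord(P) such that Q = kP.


Enumerate multiples of P until we hit Q = (9, 7):
  1P = (4, 10)
  2P = (1, 3)
  3P = (9, 4)
  4P = (10, 6)
  5P = (6, 6)
  6P = (5, 3)
  7P = (7, 0)
  8P = (5, 8)
  9P = (6, 5)
  10P = (10, 5)
  11P = (9, 7)
Match found at i = 11.

k = 11


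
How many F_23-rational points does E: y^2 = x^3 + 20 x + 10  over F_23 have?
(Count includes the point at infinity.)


For each x in F_23, count y with y^2 = x^3 + 20 x + 10 mod 23:
  x = 1: RHS = 8, y in [10, 13]  -> 2 point(s)
  x = 2: RHS = 12, y in [9, 14]  -> 2 point(s)
  x = 4: RHS = 16, y in [4, 19]  -> 2 point(s)
  x = 6: RHS = 1, y in [1, 22]  -> 2 point(s)
  x = 12: RHS = 0, y in [0]  -> 1 point(s)
  x = 13: RHS = 6, y in [11, 12]  -> 2 point(s)
  x = 19: RHS = 4, y in [2, 21]  -> 2 point(s)
  x = 21: RHS = 8, y in [10, 13]  -> 2 point(s)
  x = 22: RHS = 12, y in [9, 14]  -> 2 point(s)
Affine points: 17. Add the point at infinity: total = 18.

#E(F_23) = 18


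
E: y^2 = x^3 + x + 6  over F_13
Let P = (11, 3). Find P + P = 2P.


Doubling: s = (3 x1^2 + a) / (2 y1)
s = (3*11^2 + 1) / (2*3) mod 13 = 0
x3 = s^2 - 2 x1 mod 13 = 0^2 - 2*11 = 4
y3 = s (x1 - x3) - y1 mod 13 = 0 * (11 - 4) - 3 = 10

2P = (4, 10)


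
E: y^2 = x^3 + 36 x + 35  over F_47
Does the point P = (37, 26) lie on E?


Check whether y^2 = x^3 + 36 x + 35 (mod 47) for (x, y) = (37, 26).
LHS: y^2 = 26^2 mod 47 = 18
RHS: x^3 + 36 x + 35 = 37^3 + 36*37 + 35 mod 47 = 38
LHS != RHS

No, not on the curve


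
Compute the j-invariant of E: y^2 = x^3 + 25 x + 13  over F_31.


Delta = -16(4 a^3 + 27 b^2) mod 31 = 26
-1728 * (4 a)^3 = -1728 * (4*25)^3 mod 31 = 16
j = 16 * 26^(-1) mod 31 = 3

j = 3 (mod 31)


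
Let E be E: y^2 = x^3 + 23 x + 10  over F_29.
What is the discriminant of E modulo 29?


4 a^3 + 27 b^2 = 4*23^3 + 27*10^2 = 48668 + 2700 = 51368
Delta = -16 * (51368) = -821888
Delta mod 29 = 1

Delta = 1 (mod 29)


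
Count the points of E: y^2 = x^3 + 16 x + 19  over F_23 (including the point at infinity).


For each x in F_23, count y with y^2 = x^3 + 16 x + 19 mod 23:
  x = 1: RHS = 13, y in [6, 17]  -> 2 point(s)
  x = 2: RHS = 13, y in [6, 17]  -> 2 point(s)
  x = 3: RHS = 2, y in [5, 18]  -> 2 point(s)
  x = 4: RHS = 9, y in [3, 20]  -> 2 point(s)
  x = 6: RHS = 9, y in [3, 20]  -> 2 point(s)
  x = 9: RHS = 18, y in [8, 15]  -> 2 point(s)
  x = 10: RHS = 6, y in [11, 12]  -> 2 point(s)
  x = 11: RHS = 8, y in [10, 13]  -> 2 point(s)
  x = 13: RHS = 9, y in [3, 20]  -> 2 point(s)
  x = 15: RHS = 0, y in [0]  -> 1 point(s)
  x = 16: RHS = 1, y in [1, 22]  -> 2 point(s)
  x = 17: RHS = 6, y in [11, 12]  -> 2 point(s)
  x = 19: RHS = 6, y in [11, 12]  -> 2 point(s)
  x = 20: RHS = 13, y in [6, 17]  -> 2 point(s)
  x = 21: RHS = 2, y in [5, 18]  -> 2 point(s)
  x = 22: RHS = 2, y in [5, 18]  -> 2 point(s)
Affine points: 31. Add the point at infinity: total = 32.

#E(F_23) = 32


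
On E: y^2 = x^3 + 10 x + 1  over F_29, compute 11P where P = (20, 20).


k = 11 = 1011_2 (binary, LSB first: 1101)
Double-and-add from P = (20, 20):
  bit 0 = 1: acc = O + (20, 20) = (20, 20)
  bit 1 = 1: acc = (20, 20) + (25, 10) = (17, 3)
  bit 2 = 0: acc unchanged = (17, 3)
  bit 3 = 1: acc = (17, 3) + (8, 10) = (20, 9)

11P = (20, 9)


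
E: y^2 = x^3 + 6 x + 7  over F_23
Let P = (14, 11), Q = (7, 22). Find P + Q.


P != Q, so use the chord formula.
s = (y2 - y1) / (x2 - x1) = (11) / (16) mod 23 = 5
x3 = s^2 - x1 - x2 mod 23 = 5^2 - 14 - 7 = 4
y3 = s (x1 - x3) - y1 mod 23 = 5 * (14 - 4) - 11 = 16

P + Q = (4, 16)


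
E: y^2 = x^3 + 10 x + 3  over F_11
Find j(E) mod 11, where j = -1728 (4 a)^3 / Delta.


Delta = -16(4 a^3 + 27 b^2) mod 11 = 4
-1728 * (4 a)^3 = -1728 * (4*10)^3 mod 11 = 9
j = 9 * 4^(-1) mod 11 = 5

j = 5 (mod 11)


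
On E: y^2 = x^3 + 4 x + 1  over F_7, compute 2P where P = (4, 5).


Doubling: s = (3 x1^2 + a) / (2 y1)
s = (3*4^2 + 4) / (2*5) mod 7 = 1
x3 = s^2 - 2 x1 mod 7 = 1^2 - 2*4 = 0
y3 = s (x1 - x3) - y1 mod 7 = 1 * (4 - 0) - 5 = 6

2P = (0, 6)


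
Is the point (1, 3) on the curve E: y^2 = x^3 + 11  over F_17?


Check whether y^2 = x^3 + 0 x + 11 (mod 17) for (x, y) = (1, 3).
LHS: y^2 = 3^2 mod 17 = 9
RHS: x^3 + 0 x + 11 = 1^3 + 0*1 + 11 mod 17 = 12
LHS != RHS

No, not on the curve


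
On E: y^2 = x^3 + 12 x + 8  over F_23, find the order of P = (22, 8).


Compute successive multiples of P until we hit O:
  1P = (22, 8)
  2P = (8, 8)
  3P = (16, 15)
  4P = (10, 1)
  5P = (3, 5)
  6P = (0, 10)
  7P = (5, 3)
  8P = (5, 20)
  ... (continuing to 15P)
  15P = O

ord(P) = 15


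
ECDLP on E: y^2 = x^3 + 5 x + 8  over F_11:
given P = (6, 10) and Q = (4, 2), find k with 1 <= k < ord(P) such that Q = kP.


Enumerate multiples of P until we hit Q = (4, 2):
  1P = (6, 10)
  2P = (4, 9)
  3P = (4, 2)
Match found at i = 3.

k = 3


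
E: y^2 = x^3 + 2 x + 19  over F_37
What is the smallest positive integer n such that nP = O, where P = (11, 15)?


Compute successive multiples of P until we hit O:
  1P = (11, 15)
  2P = (14, 4)
  3P = (9, 27)
  4P = (16, 15)
  5P = (10, 22)
  6P = (28, 30)
  7P = (24, 4)
  8P = (6, 32)
  ... (continuing to 31P)
  31P = O

ord(P) = 31


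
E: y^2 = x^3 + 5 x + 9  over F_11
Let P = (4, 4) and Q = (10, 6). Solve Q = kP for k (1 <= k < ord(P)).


Enumerate multiples of P until we hit Q = (10, 6):
  1P = (4, 4)
  2P = (1, 9)
  3P = (10, 6)
Match found at i = 3.

k = 3


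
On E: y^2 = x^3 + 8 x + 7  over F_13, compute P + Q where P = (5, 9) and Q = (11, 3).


P != Q, so use the chord formula.
s = (y2 - y1) / (x2 - x1) = (7) / (6) mod 13 = 12
x3 = s^2 - x1 - x2 mod 13 = 12^2 - 5 - 11 = 11
y3 = s (x1 - x3) - y1 mod 13 = 12 * (5 - 11) - 9 = 10

P + Q = (11, 10)


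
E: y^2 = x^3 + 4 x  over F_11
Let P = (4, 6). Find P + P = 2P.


Doubling: s = (3 x1^2 + a) / (2 y1)
s = (3*4^2 + 4) / (2*6) mod 11 = 8
x3 = s^2 - 2 x1 mod 11 = 8^2 - 2*4 = 1
y3 = s (x1 - x3) - y1 mod 11 = 8 * (4 - 1) - 6 = 7

2P = (1, 7)


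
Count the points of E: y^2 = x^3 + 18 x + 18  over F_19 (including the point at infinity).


For each x in F_19, count y with y^2 = x^3 + 18 x + 18 mod 19:
  x = 2: RHS = 5, y in [9, 10]  -> 2 point(s)
  x = 3: RHS = 4, y in [2, 17]  -> 2 point(s)
  x = 5: RHS = 5, y in [9, 10]  -> 2 point(s)
  x = 6: RHS = 0, y in [0]  -> 1 point(s)
  x = 8: RHS = 9, y in [3, 16]  -> 2 point(s)
  x = 9: RHS = 16, y in [4, 15]  -> 2 point(s)
  x = 10: RHS = 1, y in [1, 18]  -> 2 point(s)
  x = 12: RHS = 5, y in [9, 10]  -> 2 point(s)
  x = 13: RHS = 17, y in [6, 13]  -> 2 point(s)
Affine points: 17. Add the point at infinity: total = 18.

#E(F_19) = 18


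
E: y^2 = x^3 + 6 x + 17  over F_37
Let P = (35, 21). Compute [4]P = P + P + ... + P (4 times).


k = 4 = 100_2 (binary, LSB first: 001)
Double-and-add from P = (35, 21):
  bit 0 = 0: acc unchanged = O
  bit 1 = 0: acc unchanged = O
  bit 2 = 1: acc = O + (18, 0) = (18, 0)

4P = (18, 0)


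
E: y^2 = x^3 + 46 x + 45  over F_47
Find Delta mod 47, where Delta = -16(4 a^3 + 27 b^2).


4 a^3 + 27 b^2 = 4*46^3 + 27*45^2 = 389344 + 54675 = 444019
Delta = -16 * (444019) = -7104304
Delta mod 47 = 28

Delta = 28 (mod 47)


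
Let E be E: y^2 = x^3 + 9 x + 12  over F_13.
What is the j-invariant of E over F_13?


Delta = -16(4 a^3 + 27 b^2) mod 13 = 11
-1728 * (4 a)^3 = -1728 * (4*9)^3 mod 13 = 12
j = 12 * 11^(-1) mod 13 = 7

j = 7 (mod 13)


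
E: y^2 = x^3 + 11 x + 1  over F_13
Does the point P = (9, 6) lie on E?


Check whether y^2 = x^3 + 11 x + 1 (mod 13) for (x, y) = (9, 6).
LHS: y^2 = 6^2 mod 13 = 10
RHS: x^3 + 11 x + 1 = 9^3 + 11*9 + 1 mod 13 = 10
LHS = RHS

Yes, on the curve


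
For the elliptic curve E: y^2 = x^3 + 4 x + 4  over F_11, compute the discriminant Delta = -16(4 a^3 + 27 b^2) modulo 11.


4 a^3 + 27 b^2 = 4*4^3 + 27*4^2 = 256 + 432 = 688
Delta = -16 * (688) = -11008
Delta mod 11 = 3

Delta = 3 (mod 11)


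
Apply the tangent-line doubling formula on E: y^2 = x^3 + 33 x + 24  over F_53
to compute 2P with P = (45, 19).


Doubling: s = (3 x1^2 + a) / (2 y1)
s = (3*45^2 + 33) / (2*19) mod 53 = 38
x3 = s^2 - 2 x1 mod 53 = 38^2 - 2*45 = 29
y3 = s (x1 - x3) - y1 mod 53 = 38 * (45 - 29) - 19 = 6

2P = (29, 6)


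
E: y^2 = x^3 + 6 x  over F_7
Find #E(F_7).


For each x in F_7, count y with y^2 = x^3 + 6 x + 0 mod 7:
  x = 0: RHS = 0, y in [0]  -> 1 point(s)
  x = 1: RHS = 0, y in [0]  -> 1 point(s)
  x = 4: RHS = 4, y in [2, 5]  -> 2 point(s)
  x = 5: RHS = 1, y in [1, 6]  -> 2 point(s)
  x = 6: RHS = 0, y in [0]  -> 1 point(s)
Affine points: 7. Add the point at infinity: total = 8.

#E(F_7) = 8


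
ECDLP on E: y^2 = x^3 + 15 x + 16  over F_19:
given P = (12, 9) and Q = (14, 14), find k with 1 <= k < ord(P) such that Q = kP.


Enumerate multiples of P until we hit Q = (14, 14):
  1P = (12, 9)
  2P = (0, 4)
  3P = (11, 12)
  4P = (5, 8)
  5P = (9, 5)
  6P = (4, 8)
  7P = (14, 5)
  8P = (16, 18)
  9P = (2, 4)
  10P = (10, 11)
  11P = (17, 15)
  12P = (15, 14)
  13P = (18, 0)
  14P = (15, 5)
  15P = (17, 4)
  16P = (10, 8)
  17P = (2, 15)
  18P = (16, 1)
  19P = (14, 14)
Match found at i = 19.

k = 19


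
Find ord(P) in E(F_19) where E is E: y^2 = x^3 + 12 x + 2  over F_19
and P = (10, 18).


Compute successive multiples of P until we hit O:
  1P = (10, 18)
  2P = (15, 2)
  3P = (5, 4)
  4P = (5, 15)
  5P = (15, 17)
  6P = (10, 1)
  7P = O

ord(P) = 7


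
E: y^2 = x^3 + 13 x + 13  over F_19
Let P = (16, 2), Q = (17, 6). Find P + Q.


P != Q, so use the chord formula.
s = (y2 - y1) / (x2 - x1) = (4) / (1) mod 19 = 4
x3 = s^2 - x1 - x2 mod 19 = 4^2 - 16 - 17 = 2
y3 = s (x1 - x3) - y1 mod 19 = 4 * (16 - 2) - 2 = 16

P + Q = (2, 16)


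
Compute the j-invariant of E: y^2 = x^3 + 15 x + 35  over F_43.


Delta = -16(4 a^3 + 27 b^2) mod 43 = 33
-1728 * (4 a)^3 = -1728 * (4*15)^3 mod 43 = 41
j = 41 * 33^(-1) mod 43 = 26

j = 26 (mod 43)


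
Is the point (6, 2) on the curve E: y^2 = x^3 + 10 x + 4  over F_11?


Check whether y^2 = x^3 + 10 x + 4 (mod 11) for (x, y) = (6, 2).
LHS: y^2 = 2^2 mod 11 = 4
RHS: x^3 + 10 x + 4 = 6^3 + 10*6 + 4 mod 11 = 5
LHS != RHS

No, not on the curve


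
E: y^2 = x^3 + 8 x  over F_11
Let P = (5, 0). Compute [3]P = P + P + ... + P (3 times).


k = 3 = 11_2 (binary, LSB first: 11)
Double-and-add from P = (5, 0):
  bit 0 = 1: acc = O + (5, 0) = (5, 0)
  bit 1 = 1: acc = (5, 0) + O = (5, 0)

3P = (5, 0)


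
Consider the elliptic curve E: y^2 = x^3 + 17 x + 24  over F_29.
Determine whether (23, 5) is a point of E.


Check whether y^2 = x^3 + 17 x + 24 (mod 29) for (x, y) = (23, 5).
LHS: y^2 = 5^2 mod 29 = 25
RHS: x^3 + 17 x + 24 = 23^3 + 17*23 + 24 mod 29 = 25
LHS = RHS

Yes, on the curve


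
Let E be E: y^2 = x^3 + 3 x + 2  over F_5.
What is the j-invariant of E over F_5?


Delta = -16(4 a^3 + 27 b^2) mod 5 = 4
-1728 * (4 a)^3 = -1728 * (4*3)^3 mod 5 = 1
j = 1 * 4^(-1) mod 5 = 4

j = 4 (mod 5)


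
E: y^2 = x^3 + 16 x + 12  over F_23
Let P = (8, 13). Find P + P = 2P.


Doubling: s = (3 x1^2 + a) / (2 y1)
s = (3*8^2 + 16) / (2*13) mod 23 = 8
x3 = s^2 - 2 x1 mod 23 = 8^2 - 2*8 = 2
y3 = s (x1 - x3) - y1 mod 23 = 8 * (8 - 2) - 13 = 12

2P = (2, 12)


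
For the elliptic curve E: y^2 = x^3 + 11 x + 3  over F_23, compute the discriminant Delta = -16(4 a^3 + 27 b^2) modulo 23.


4 a^3 + 27 b^2 = 4*11^3 + 27*3^2 = 5324 + 243 = 5567
Delta = -16 * (5567) = -89072
Delta mod 23 = 7

Delta = 7 (mod 23)


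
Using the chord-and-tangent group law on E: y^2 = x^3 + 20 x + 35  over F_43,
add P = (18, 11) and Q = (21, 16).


P != Q, so use the chord formula.
s = (y2 - y1) / (x2 - x1) = (5) / (3) mod 43 = 16
x3 = s^2 - x1 - x2 mod 43 = 16^2 - 18 - 21 = 2
y3 = s (x1 - x3) - y1 mod 43 = 16 * (18 - 2) - 11 = 30

P + Q = (2, 30)


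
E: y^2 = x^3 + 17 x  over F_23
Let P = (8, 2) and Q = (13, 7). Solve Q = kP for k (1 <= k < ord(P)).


Enumerate multiples of P until we hit Q = (13, 7):
  1P = (8, 2)
  2P = (13, 7)
Match found at i = 2.

k = 2


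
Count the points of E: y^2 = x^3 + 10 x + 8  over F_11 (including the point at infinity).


For each x in F_11, count y with y^2 = x^3 + 10 x + 8 mod 11:
  x = 2: RHS = 3, y in [5, 6]  -> 2 point(s)
  x = 6: RHS = 9, y in [3, 8]  -> 2 point(s)
  x = 7: RHS = 3, y in [5, 6]  -> 2 point(s)
Affine points: 6. Add the point at infinity: total = 7.

#E(F_11) = 7
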